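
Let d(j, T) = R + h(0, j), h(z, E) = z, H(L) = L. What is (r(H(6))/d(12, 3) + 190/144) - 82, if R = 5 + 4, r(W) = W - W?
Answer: -5809/72 ≈ -80.681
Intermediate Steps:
r(W) = 0
R = 9
d(j, T) = 9 (d(j, T) = 9 + 0 = 9)
(r(H(6))/d(12, 3) + 190/144) - 82 = (0/9 + 190/144) - 82 = (0*(⅑) + 190*(1/144)) - 82 = (0 + 95/72) - 82 = 95/72 - 82 = -5809/72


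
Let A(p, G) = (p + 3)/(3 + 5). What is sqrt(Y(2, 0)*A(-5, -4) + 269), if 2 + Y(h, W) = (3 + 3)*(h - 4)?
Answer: sqrt(1090)/2 ≈ 16.508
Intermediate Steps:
A(p, G) = 3/8 + p/8 (A(p, G) = (3 + p)/8 = (3 + p)*(1/8) = 3/8 + p/8)
Y(h, W) = -26 + 6*h (Y(h, W) = -2 + (3 + 3)*(h - 4) = -2 + 6*(-4 + h) = -2 + (-24 + 6*h) = -26 + 6*h)
sqrt(Y(2, 0)*A(-5, -4) + 269) = sqrt((-26 + 6*2)*(3/8 + (1/8)*(-5)) + 269) = sqrt((-26 + 12)*(3/8 - 5/8) + 269) = sqrt(-14*(-1/4) + 269) = sqrt(7/2 + 269) = sqrt(545/2) = sqrt(1090)/2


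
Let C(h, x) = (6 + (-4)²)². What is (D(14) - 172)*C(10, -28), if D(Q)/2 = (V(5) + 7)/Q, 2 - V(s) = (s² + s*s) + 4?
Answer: -604516/7 ≈ -86359.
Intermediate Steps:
V(s) = -2 - 2*s² (V(s) = 2 - ((s² + s*s) + 4) = 2 - ((s² + s²) + 4) = 2 - (2*s² + 4) = 2 - (4 + 2*s²) = 2 + (-4 - 2*s²) = -2 - 2*s²)
C(h, x) = 484 (C(h, x) = (6 + 16)² = 22² = 484)
D(Q) = -90/Q (D(Q) = 2*(((-2 - 2*5²) + 7)/Q) = 2*(((-2 - 2*25) + 7)/Q) = 2*(((-2 - 50) + 7)/Q) = 2*((-52 + 7)/Q) = 2*(-45/Q) = -90/Q)
(D(14) - 172)*C(10, -28) = (-90/14 - 172)*484 = (-90*1/14 - 172)*484 = (-45/7 - 172)*484 = -1249/7*484 = -604516/7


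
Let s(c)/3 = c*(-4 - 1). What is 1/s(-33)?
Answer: 1/495 ≈ 0.0020202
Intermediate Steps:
s(c) = -15*c (s(c) = 3*(c*(-4 - 1)) = 3*(c*(-5)) = 3*(-5*c) = -15*c)
1/s(-33) = 1/(-15*(-33)) = 1/495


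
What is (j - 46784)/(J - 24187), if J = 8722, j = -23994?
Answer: 70778/15465 ≈ 4.5767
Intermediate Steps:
(j - 46784)/(J - 24187) = (-23994 - 46784)/(8722 - 24187) = -70778/(-15465) = -70778*(-1/15465) = 70778/15465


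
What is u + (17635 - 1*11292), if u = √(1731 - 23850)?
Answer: 6343 + I*√22119 ≈ 6343.0 + 148.72*I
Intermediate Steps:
u = I*√22119 (u = √(-22119) = I*√22119 ≈ 148.72*I)
u + (17635 - 1*11292) = I*√22119 + (17635 - 1*11292) = I*√22119 + (17635 - 11292) = I*√22119 + 6343 = 6343 + I*√22119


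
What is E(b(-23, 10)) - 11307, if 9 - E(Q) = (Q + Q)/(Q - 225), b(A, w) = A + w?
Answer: -1344475/119 ≈ -11298.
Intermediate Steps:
E(Q) = 9 - 2*Q/(-225 + Q) (E(Q) = 9 - (Q + Q)/(Q - 225) = 9 - 2*Q/(-225 + Q))
E(b(-23, 10)) - 11307 = (-2025 + 7*(-23 + 10))/(-225 + (-23 + 10)) - 11307 = (-2025 + 7*(-13))/(-225 - 13) - 11307 = (-2025 - 91)/(-238) - 11307 = -1/238*(-2116) - 11307 = 1058/119 - 11307 = -1344475/119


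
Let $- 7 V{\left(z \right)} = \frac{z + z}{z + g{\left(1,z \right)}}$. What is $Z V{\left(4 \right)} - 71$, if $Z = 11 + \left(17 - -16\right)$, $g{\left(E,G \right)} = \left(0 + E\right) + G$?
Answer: $- \frac{4825}{63} \approx -76.587$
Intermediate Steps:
$g{\left(E,G \right)} = E + G$
$V{\left(z \right)} = - \frac{2 z}{7 \left(1 + 2 z\right)}$ ($V{\left(z \right)} = - \frac{\left(z + z\right) \frac{1}{z + \left(1 + z\right)}}{7} = - \frac{2 z \frac{1}{1 + 2 z}}{7} = - \frac{2 z}{7 \left(1 + 2 z\right)}$)
$Z = 44$ ($Z = 11 + \left(17 + 16\right) = 11 + 33 = 44$)
$Z V{\left(4 \right)} - 71 = 44 \left(\left(-2\right) 4 \frac{1}{7 + 14 \cdot 4}\right) - 71 = 44 \left(\left(-2\right) 4 \frac{1}{7 + 56}\right) - 71 = 44 \left(\left(-2\right) 4 \cdot \frac{1}{63}\right) - 71 = 44 \left(- \frac{8}{63}\right) - 71 = - \frac{352}{63} - 71 = - \frac{4825}{63}$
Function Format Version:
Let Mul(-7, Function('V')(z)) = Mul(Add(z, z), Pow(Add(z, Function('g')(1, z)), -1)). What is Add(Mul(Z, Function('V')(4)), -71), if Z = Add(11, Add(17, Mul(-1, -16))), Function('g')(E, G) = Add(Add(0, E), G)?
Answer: Rational(-4825, 63) ≈ -76.587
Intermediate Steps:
Function('g')(E, G) = Add(E, G)
Function('V')(z) = Mul(Rational(-2, 7), z, Pow(Add(1, Mul(2, z)), -1)) (Function('V')(z) = Mul(Rational(-1, 7), Mul(Add(z, z), Pow(Add(z, Add(1, z)), -1))) = Mul(Rational(-1, 7), Mul(Mul(2, z), Pow(Add(1, Mul(2, z)), -1))) = Mul(Rational(-1, 7), Mul(2, z, Pow(Add(1, Mul(2, z)), -1))) = Mul(Rational(-2, 7), z, Pow(Add(1, Mul(2, z)), -1)))
Z = 44 (Z = Add(11, Add(17, 16)) = Add(11, 33) = 44)
Add(Mul(Z, Function('V')(4)), -71) = Add(Mul(44, Mul(-2, 4, Pow(Add(7, Mul(14, 4)), -1))), -71) = Add(Mul(44, Mul(-2, 4, Pow(Add(7, 56), -1))), -71) = Add(Mul(44, Mul(-2, 4, Pow(63, -1))), -71) = Add(Mul(44, Mul(-2, 4, Rational(1, 63))), -71) = Add(Mul(44, Rational(-8, 63)), -71) = Add(Rational(-352, 63), -71) = Rational(-4825, 63)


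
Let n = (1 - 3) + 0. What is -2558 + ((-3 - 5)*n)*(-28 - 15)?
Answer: -3246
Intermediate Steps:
n = -2 (n = -2 + 0 = -2)
-2558 + ((-3 - 5)*n)*(-28 - 15) = -2558 + ((-3 - 5)*(-2))*(-28 - 15) = -2558 - 8*(-2)*(-43) = -2558 + 16*(-43) = -2558 - 688 = -3246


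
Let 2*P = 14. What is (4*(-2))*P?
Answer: -56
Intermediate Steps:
P = 7 (P = (½)*14 = 7)
(4*(-2))*P = (4*(-2))*7 = -8*7 = -56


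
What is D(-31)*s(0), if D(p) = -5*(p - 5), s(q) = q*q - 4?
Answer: -720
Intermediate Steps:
s(q) = -4 + q**2 (s(q) = q**2 - 4 = -4 + q**2)
D(p) = 25 - 5*p (D(p) = -5*(-5 + p) = 25 - 5*p)
D(-31)*s(0) = (25 - 5*(-31))*(-4 + 0**2) = (25 + 155)*(-4 + 0) = 180*(-4) = -720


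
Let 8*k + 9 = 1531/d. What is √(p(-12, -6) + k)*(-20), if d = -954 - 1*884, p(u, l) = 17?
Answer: -5*√213111505/919 ≈ -79.425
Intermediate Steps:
d = -1838 (d = -954 - 884 = -1838)
k = -18073/14704 (k = -9/8 + (1531/(-1838))/8 = -9/8 + (1531*(-1/1838))/8 = -9/8 + (⅛)*(-1531/1838) = -9/8 - 1531/14704 = -18073/14704 ≈ -1.2291)
√(p(-12, -6) + k)*(-20) = √(17 - 18073/14704)*(-20) = √(231895/14704)*(-20) = (√213111505/3676)*(-20) = -5*√213111505/919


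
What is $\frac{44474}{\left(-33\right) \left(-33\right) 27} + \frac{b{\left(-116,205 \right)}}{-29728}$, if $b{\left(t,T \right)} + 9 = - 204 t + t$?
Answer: $\frac{630005855}{874092384} \approx 0.72075$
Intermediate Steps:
$b{\left(t,T \right)} = -9 - 203 t$ ($b{\left(t,T \right)} = -9 + \left(- 204 t + t\right) = -9 - 203 t$)
$\frac{44474}{\left(-33\right) \left(-33\right) 27} + \frac{b{\left(-116,205 \right)}}{-29728} = \frac{44474}{\left(-33\right) \left(-33\right) 27} + \frac{-9 - -23548}{-29728} = \frac{44474}{1089 \cdot 27} + \left(-9 + 23548\right) \left(- \frac{1}{29728}\right) = \frac{44474}{29403} + 23539 \left(- \frac{1}{29728}\right) = 44474 \cdot \frac{1}{29403} - \frac{23539}{29728} = \frac{44474}{29403} - \frac{23539}{29728} = \frac{630005855}{874092384}$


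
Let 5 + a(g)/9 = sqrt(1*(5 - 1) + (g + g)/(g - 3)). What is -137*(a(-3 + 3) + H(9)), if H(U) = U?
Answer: 2466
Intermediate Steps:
a(g) = -45 + 9*sqrt(4 + 2*g/(-3 + g)) (a(g) = -45 + 9*sqrt(1*(5 - 1) + (g + g)/(g - 3)) = -45 + 9*sqrt(1*4 + (2*g)/(-3 + g)) = -45 + 9*sqrt(4 + 2*g/(-3 + g)))
-137*(a(-3 + 3) + H(9)) = -137*((-45 + 9*sqrt(6)*sqrt((-2 + (-3 + 3))/(-3 + (-3 + 3)))) + 9) = -137*((-45 + 9*sqrt(6)*sqrt((-2 + 0)/(-3 + 0))) + 9) = -137*((-45 + 9*sqrt(6)*sqrt(-2/(-3))) + 9) = -137*((-45 + 9*sqrt(6)*sqrt(-1/3*(-2))) + 9) = -137*((-45 + 9*sqrt(6)*sqrt(2/3)) + 9) = -137*((-45 + 9*sqrt(6)*(sqrt(6)/3)) + 9) = -137*((-45 + 18) + 9) = -137*(-27 + 9) = -137*(-18) = 2466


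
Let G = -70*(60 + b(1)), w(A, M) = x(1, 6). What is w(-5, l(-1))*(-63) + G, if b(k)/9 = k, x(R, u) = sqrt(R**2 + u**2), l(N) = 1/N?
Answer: -4830 - 63*sqrt(37) ≈ -5213.2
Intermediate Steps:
b(k) = 9*k
w(A, M) = sqrt(37) (w(A, M) = sqrt(1**2 + 6**2) = sqrt(1 + 36) = sqrt(37))
G = -4830 (G = -70*(60 + 9*1) = -70*(60 + 9) = -70*69 = -4830)
w(-5, l(-1))*(-63) + G = sqrt(37)*(-63) - 4830 = -63*sqrt(37) - 4830 = -4830 - 63*sqrt(37)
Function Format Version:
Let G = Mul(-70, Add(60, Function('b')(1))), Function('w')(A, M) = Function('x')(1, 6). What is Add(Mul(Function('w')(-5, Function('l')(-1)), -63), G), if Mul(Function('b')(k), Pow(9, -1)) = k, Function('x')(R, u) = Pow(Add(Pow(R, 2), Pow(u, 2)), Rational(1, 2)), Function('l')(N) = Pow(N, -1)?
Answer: Add(-4830, Mul(-63, Pow(37, Rational(1, 2)))) ≈ -5213.2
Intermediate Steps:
Function('b')(k) = Mul(9, k)
Function('w')(A, M) = Pow(37, Rational(1, 2)) (Function('w')(A, M) = Pow(Add(Pow(1, 2), Pow(6, 2)), Rational(1, 2)) = Pow(Add(1, 36), Rational(1, 2)) = Pow(37, Rational(1, 2)))
G = -4830 (G = Mul(-70, Add(60, Mul(9, 1))) = Mul(-70, Add(60, 9)) = Mul(-70, 69) = -4830)
Add(Mul(Function('w')(-5, Function('l')(-1)), -63), G) = Add(Mul(Pow(37, Rational(1, 2)), -63), -4830) = Add(Mul(-63, Pow(37, Rational(1, 2))), -4830) = Add(-4830, Mul(-63, Pow(37, Rational(1, 2))))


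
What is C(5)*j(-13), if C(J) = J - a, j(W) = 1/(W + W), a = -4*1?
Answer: -9/26 ≈ -0.34615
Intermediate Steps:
a = -4
j(W) = 1/(2*W)
C(J) = 4 + J (C(J) = J - 1*(-4) = J + 4 = 4 + J)
C(5)*j(-13) = (4 + 5)*((1/2)/(-13)) = 9*((1/2)*(-1/13)) = 9*(-1/26) = -9/26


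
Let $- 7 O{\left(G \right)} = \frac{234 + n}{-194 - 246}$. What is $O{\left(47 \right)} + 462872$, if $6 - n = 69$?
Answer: $\frac{1425645931}{3080} \approx 4.6287 \cdot 10^{5}$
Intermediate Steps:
$n = -63$ ($n = 6 - 69 = -63$)
$O{\left(G \right)} = \frac{171}{3080}$ ($O{\left(G \right)} = - \frac{\left(234 - 63\right) \frac{1}{-194 - 246}}{7} = - \frac{171 \frac{1}{-440}}{7} = - \frac{171 \left(- \frac{1}{440}\right)}{7} = \left(- \frac{1}{7}\right) \left(- \frac{171}{440}\right) = \frac{171}{3080}$)
$O{\left(47 \right)} + 462872 = \frac{171}{3080} + 462872 = \frac{1425645931}{3080}$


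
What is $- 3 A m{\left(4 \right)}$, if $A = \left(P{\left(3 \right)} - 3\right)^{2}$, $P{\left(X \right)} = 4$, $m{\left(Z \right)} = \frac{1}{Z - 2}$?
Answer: $- \frac{3}{2} \approx -1.5$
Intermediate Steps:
$m{\left(Z \right)} = \frac{1}{-2 + Z}$
$A = 1$ ($A = \left(4 - 3\right)^{2} = 1^{2} = 1$)
$- 3 A m{\left(4 \right)} = \frac{\left(-3\right) 1}{-2 + 4} = - \frac{3}{2}$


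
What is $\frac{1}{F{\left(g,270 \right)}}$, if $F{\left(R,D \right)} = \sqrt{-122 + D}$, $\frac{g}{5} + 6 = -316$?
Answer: $\frac{\sqrt{37}}{74} \approx 0.082199$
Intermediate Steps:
$g = -1610$ ($g = -30 + 5 \left(-316\right) = -30 - 1580 = -1610$)
$\frac{1}{F{\left(g,270 \right)}} = \frac{1}{\sqrt{-122 + 270}} = \frac{1}{\sqrt{148}} = \frac{1}{2 \sqrt{37}} = \frac{\sqrt{37}}{74}$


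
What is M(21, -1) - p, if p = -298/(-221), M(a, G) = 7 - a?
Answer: -3392/221 ≈ -15.348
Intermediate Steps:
p = 298/221 (p = -298*(-1/221) = 298/221 ≈ 1.3484)
M(21, -1) - p = (7 - 1*21) - 1*298/221 = (7 - 21) - 298/221 = -14 - 298/221 = -3392/221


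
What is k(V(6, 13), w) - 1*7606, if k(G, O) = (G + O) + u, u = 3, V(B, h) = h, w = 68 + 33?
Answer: -7489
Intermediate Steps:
w = 101
k(G, O) = 3 + G + O (k(G, O) = (G + O) + 3 = 3 + G + O)
k(V(6, 13), w) - 1*7606 = (3 + 13 + 101) - 1*7606 = 117 - 7606 = -7489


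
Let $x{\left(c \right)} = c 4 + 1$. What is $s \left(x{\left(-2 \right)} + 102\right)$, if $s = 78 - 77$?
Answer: $95$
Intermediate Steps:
$x{\left(c \right)} = 1 + 4 c$ ($x{\left(c \right)} = 4 c + 1 = 1 + 4 c$)
$s = 1$ ($s = 78 - 77 = 1$)
$s \left(x{\left(-2 \right)} + 102\right) = 1 \left(\left(1 + 4 \left(-2\right)\right) + 102\right) = 1 \left(\left(1 - 8\right) + 102\right) = 1 \left(-7 + 102\right) = 1 \cdot 95 = 95$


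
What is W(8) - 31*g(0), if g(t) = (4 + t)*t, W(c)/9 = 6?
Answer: 54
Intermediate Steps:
W(c) = 54 (W(c) = 9*6 = 54)
g(t) = t*(4 + t)
W(8) - 31*g(0) = 54 - 0*(4 + 0) = 54 - 0*4 = 54 - 31*0 = 54 + 0 = 54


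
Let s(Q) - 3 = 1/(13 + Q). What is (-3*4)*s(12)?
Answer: -912/25 ≈ -36.480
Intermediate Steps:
s(Q) = 3 + 1/(13 + Q)
(-3*4)*s(12) = (-3*4)*((40 + 3*12)/(13 + 12)) = -12*(40 + 36)/25 = -12*76/25 = -912/25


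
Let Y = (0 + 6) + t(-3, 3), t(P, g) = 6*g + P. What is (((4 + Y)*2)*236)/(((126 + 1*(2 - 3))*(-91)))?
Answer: -472/455 ≈ -1.0374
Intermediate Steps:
t(P, g) = P + 6*g
Y = 21 (Y = (0 + 6) + (-3 + 6*3) = 6 + (-3 + 18) = 6 + 15 = 21)
(((4 + Y)*2)*236)/(((126 + 1*(2 - 3))*(-91))) = (((4 + 21)*2)*236)/(((126 + 1*(2 - 3))*(-91))) = ((25*2)*236)/(((126 + 1*(-1))*(-91))) = (50*236)/(((126 - 1)*(-91))) = 11800/((125*(-91))) = 11800/(-11375) = 11800*(-1/11375) = -472/455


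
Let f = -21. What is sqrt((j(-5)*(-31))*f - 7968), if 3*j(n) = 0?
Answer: 4*I*sqrt(498) ≈ 89.264*I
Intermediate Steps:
j(n) = 0 (j(n) = (1/3)*0 = 0)
sqrt((j(-5)*(-31))*f - 7968) = sqrt((0*(-31))*(-21) - 7968) = sqrt(0*(-21) - 7968) = sqrt(0 - 7968) = sqrt(-7968) = 4*I*sqrt(498)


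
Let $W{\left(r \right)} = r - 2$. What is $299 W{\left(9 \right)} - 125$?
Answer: $1968$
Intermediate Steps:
$W{\left(r \right)} = -2 + r$ ($W{\left(r \right)} = r - 2 = -2 + r$)
$299 W{\left(9 \right)} - 125 = 299 \left(-2 + 9\right) - 125 = 299 \cdot 7 - 125 = 2093 - 125 = 1968$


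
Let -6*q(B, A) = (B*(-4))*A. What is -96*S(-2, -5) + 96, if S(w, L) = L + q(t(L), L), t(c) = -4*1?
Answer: -704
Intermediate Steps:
t(c) = -4
q(B, A) = 2*A*B/3 (q(B, A) = -B*(-4)*A/6 = -(-4*B)*A/6 = -(-2)*A*B/3 = 2*A*B/3)
S(w, L) = -5*L/3 (S(w, L) = L + (2/3)*L*(-4) = L - 8*L/3 = -5*L/3)
-96*S(-2, -5) + 96 = -(-160)*(-5) + 96 = -96*25/3 + 96 = -800 + 96 = -704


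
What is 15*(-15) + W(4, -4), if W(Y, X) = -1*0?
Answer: -225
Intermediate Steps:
W(Y, X) = 0
15*(-15) + W(4, -4) = 15*(-15) + 0 = -225 + 0 = -225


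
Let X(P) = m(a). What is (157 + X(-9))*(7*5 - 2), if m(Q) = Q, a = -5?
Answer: 5016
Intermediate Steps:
X(P) = -5
(157 + X(-9))*(7*5 - 2) = (157 - 5)*(7*5 - 2) = 152*(35 - 2) = 152*33 = 5016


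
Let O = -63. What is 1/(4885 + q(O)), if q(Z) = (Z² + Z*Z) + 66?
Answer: 1/12889 ≈ 7.7586e-5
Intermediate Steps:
q(Z) = 66 + 2*Z² (q(Z) = (Z² + Z²) + 66 = 2*Z² + 66 = 66 + 2*Z²)
1/(4885 + q(O)) = 1/(4885 + (66 + 2*(-63)²)) = 1/(4885 + (66 + 2*3969)) = 1/(4885 + (66 + 7938)) = 1/(4885 + 8004) = 1/12889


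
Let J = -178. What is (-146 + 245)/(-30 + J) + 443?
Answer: 92045/208 ≈ 442.52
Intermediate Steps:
(-146 + 245)/(-30 + J) + 443 = (-146 + 245)/(-30 - 178) + 443 = 99/(-208) + 443 = 99*(-1/208) + 443 = -99/208 + 443 = 92045/208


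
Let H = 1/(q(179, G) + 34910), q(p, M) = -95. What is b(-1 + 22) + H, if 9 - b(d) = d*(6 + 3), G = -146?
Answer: -6266699/34815 ≈ -180.00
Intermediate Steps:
b(d) = 9 - 9*d (b(d) = 9 - d*(6 + 3) = 9 - d*9 = 9 - 9*d)
H = 1/34815 (H = 1/(-95 + 34910) = 1/34815 ≈ 2.8723e-5)
b(-1 + 22) + H = (9 - 9*(-1 + 22)) + 1/34815 = (9 - 9*21) + 1/34815 = (9 - 189) + 1/34815 = -180 + 1/34815 = -6266699/34815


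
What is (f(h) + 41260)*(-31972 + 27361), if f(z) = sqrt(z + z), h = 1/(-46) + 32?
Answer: -190249860 - 4611*sqrt(33833)/23 ≈ -1.9029e+8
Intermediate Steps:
h = 1471/46 (h = -1/46 + 32 = 1471/46 ≈ 31.978)
f(z) = sqrt(2)*sqrt(z) (f(z) = sqrt(2*z) = sqrt(2)*sqrt(z))
(f(h) + 41260)*(-31972 + 27361) = (sqrt(2)*sqrt(1471/46) + 41260)*(-31972 + 27361) = (sqrt(2)*(sqrt(67666)/46) + 41260)*(-4611) = (sqrt(33833)/23 + 41260)*(-4611) = (41260 + sqrt(33833)/23)*(-4611) = -190249860 - 4611*sqrt(33833)/23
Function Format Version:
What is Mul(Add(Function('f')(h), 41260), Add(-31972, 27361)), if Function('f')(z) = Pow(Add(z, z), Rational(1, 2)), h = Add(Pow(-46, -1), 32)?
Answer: Add(-190249860, Mul(Rational(-4611, 23), Pow(33833, Rational(1, 2)))) ≈ -1.9029e+8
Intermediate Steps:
h = Rational(1471, 46) (h = Add(Rational(-1, 46), 32) = Rational(1471, 46) ≈ 31.978)
Function('f')(z) = Mul(Pow(2, Rational(1, 2)), Pow(z, Rational(1, 2))) (Function('f')(z) = Pow(Mul(2, z), Rational(1, 2)) = Mul(Pow(2, Rational(1, 2)), Pow(z, Rational(1, 2))))
Mul(Add(Function('f')(h), 41260), Add(-31972, 27361)) = Mul(Add(Mul(Pow(2, Rational(1, 2)), Pow(Rational(1471, 46), Rational(1, 2))), 41260), Add(-31972, 27361)) = Mul(Add(Mul(Pow(2, Rational(1, 2)), Mul(Rational(1, 46), Pow(67666, Rational(1, 2)))), 41260), -4611) = Mul(Add(Mul(Rational(1, 23), Pow(33833, Rational(1, 2))), 41260), -4611) = Mul(Add(41260, Mul(Rational(1, 23), Pow(33833, Rational(1, 2)))), -4611) = Add(-190249860, Mul(Rational(-4611, 23), Pow(33833, Rational(1, 2))))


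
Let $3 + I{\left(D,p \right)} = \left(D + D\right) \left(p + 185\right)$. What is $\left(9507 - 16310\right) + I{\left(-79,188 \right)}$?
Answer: $-65740$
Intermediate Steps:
$I{\left(D,p \right)} = -3 + 2 D \left(185 + p\right)$ ($I{\left(D,p \right)} = -3 + \left(D + D\right) \left(p + 185\right) = -3 + 2 D \left(185 + p\right)$)
$\left(9507 - 16310\right) + I{\left(-79,188 \right)} = \left(9507 - 16310\right) + \left(-3 + 370 \left(-79\right) + 2 \left(-79\right) 188\right) = -6803 - 58937 = -65740$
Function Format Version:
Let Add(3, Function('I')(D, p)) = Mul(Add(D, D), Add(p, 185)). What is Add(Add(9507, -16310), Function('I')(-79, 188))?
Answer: -65740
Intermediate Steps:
Function('I')(D, p) = Add(-3, Mul(2, D, Add(185, p))) (Function('I')(D, p) = Add(-3, Mul(Add(D, D), Add(p, 185))) = Add(-3, Mul(Mul(2, D), Add(185, p))) = Add(-3, Mul(2, D, Add(185, p))))
Add(Add(9507, -16310), Function('I')(-79, 188)) = Add(Add(9507, -16310), Add(-3, Mul(370, -79), Mul(2, -79, 188))) = Add(-6803, Add(-3, -29230, -29704)) = Add(-6803, -58937) = -65740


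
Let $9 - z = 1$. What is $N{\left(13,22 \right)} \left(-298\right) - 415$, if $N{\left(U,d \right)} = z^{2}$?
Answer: $-19487$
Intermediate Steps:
$z = 8$ ($z = 9 - 1 = 8$)
$N{\left(U,d \right)} = 64$ ($N{\left(U,d \right)} = 8^{2} = 64$)
$N{\left(13,22 \right)} \left(-298\right) - 415 = 64 \left(-298\right) - 415 = -19072 - 415 = -19487$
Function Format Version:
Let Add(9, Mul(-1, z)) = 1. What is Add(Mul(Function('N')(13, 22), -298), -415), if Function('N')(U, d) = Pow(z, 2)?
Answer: -19487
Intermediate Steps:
z = 8 (z = Add(9, Mul(-1, 1)) = Add(9, -1) = 8)
Function('N')(U, d) = 64 (Function('N')(U, d) = Pow(8, 2) = 64)
Add(Mul(Function('N')(13, 22), -298), -415) = Add(Mul(64, -298), -415) = Add(-19072, -415) = -19487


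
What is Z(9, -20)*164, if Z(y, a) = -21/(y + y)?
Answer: -574/3 ≈ -191.33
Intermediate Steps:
Z(y, a) = -21/(2*y) (Z(y, a) = -21*1/(2*y) = -21/(2*y))
Z(9, -20)*164 = -21/2/9*164 = -21/2*1/9*164 = -7/6*164 = -574/3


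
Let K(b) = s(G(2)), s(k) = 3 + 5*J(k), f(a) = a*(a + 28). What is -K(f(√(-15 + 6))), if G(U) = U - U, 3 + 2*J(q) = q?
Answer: 9/2 ≈ 4.5000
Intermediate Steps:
J(q) = -3/2 + q/2
G(U) = 0
f(a) = a*(28 + a)
s(k) = -9/2 + 5*k/2 (s(k) = 3 + 5*(-3/2 + k/2) = 3 + (-15/2 + 5*k/2) = -9/2 + 5*k/2)
K(b) = -9/2 (K(b) = -9/2 + (5/2)*0 = -9/2 + 0 = -9/2)
-K(f(√(-15 + 6))) = -1*(-9/2) = 9/2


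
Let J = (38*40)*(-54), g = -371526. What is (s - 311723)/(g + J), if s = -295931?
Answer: 303827/226803 ≈ 1.3396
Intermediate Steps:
J = -82080 (J = 1520*(-54) = -82080)
(s - 311723)/(g + J) = (-295931 - 311723)/(-371526 - 82080) = -607654/(-453606) = -607654*(-1/453606) = 303827/226803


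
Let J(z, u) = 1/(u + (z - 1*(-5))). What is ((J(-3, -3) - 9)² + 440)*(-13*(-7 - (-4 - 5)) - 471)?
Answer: -268380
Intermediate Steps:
J(z, u) = 1/(5 + u + z) (J(z, u) = 1/(u + (z + 5)) = 1/(u + (5 + z)) = 1/(5 + u + z))
((J(-3, -3) - 9)² + 440)*(-13*(-7 - (-4 - 5)) - 471) = ((1/(5 - 3 - 3) - 9)² + 440)*(-13*(-7 - (-4 - 5)) - 471) = ((1/(-1) - 9)² + 440)*(-13*(-7 - 1*(-9)) - 471) = ((-1 - 9)² + 440)*(-13*(-7 + 9) - 471) = ((-10)² + 440)*(-13*2 - 471) = (100 + 440)*(-26 - 471) = 540*(-497) = -268380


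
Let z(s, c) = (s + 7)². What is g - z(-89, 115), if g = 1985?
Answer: -4739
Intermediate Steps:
z(s, c) = (7 + s)²
g - z(-89, 115) = 1985 - (7 - 89)² = 1985 - 1*(-82)² = 1985 - 1*6724 = 1985 - 6724 = -4739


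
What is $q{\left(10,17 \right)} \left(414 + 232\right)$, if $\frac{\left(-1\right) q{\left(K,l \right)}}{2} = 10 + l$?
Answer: $-34884$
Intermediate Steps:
$q{\left(K,l \right)} = -20 - 2 l$ ($q{\left(K,l \right)} = - 2 \left(10 + l\right) = -20 - 2 l$)
$q{\left(10,17 \right)} \left(414 + 232\right) = \left(-20 - 34\right) \left(414 + 232\right) = \left(-20 - 34\right) 646 = \left(-54\right) 646 = -34884$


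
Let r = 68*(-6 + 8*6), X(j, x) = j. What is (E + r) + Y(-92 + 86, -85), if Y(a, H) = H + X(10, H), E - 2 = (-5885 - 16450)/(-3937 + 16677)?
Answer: 7086617/2548 ≈ 2781.2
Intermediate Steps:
E = 629/2548 (E = 2 + (-5885 - 16450)/(-3937 + 16677) = 2 - 22335/12740 = 2 - 22335*1/12740 = 2 - 4467/2548 = 629/2548 ≈ 0.24686)
Y(a, H) = 10 + H (Y(a, H) = H + 10 = 10 + H)
r = 2856 (r = 68*(-6 + 48) = 68*42 = 2856)
(E + r) + Y(-92 + 86, -85) = (629/2548 + 2856) + (10 - 85) = 7277717/2548 - 75 = 7086617/2548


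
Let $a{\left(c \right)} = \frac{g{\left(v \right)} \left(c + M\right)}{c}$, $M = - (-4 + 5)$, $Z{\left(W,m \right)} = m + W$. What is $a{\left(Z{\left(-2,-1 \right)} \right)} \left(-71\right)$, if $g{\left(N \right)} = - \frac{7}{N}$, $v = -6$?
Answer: $- \frac{994}{9} \approx -110.44$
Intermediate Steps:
$Z{\left(W,m \right)} = W + m$
$M = -1$ ($M = \left(-1\right) 1 = -1$)
$a{\left(c \right)} = \frac{- \frac{7}{6} + \frac{7 c}{6}}{c}$ ($a{\left(c \right)} = \frac{- \frac{7}{-6} \left(c - 1\right)}{c} = \frac{\left(-7\right) \left(- \frac{1}{6}\right) \left(-1 + c\right)}{c} = \frac{\frac{7}{6} \left(-1 + c\right)}{c} = \frac{- \frac{7}{6} + \frac{7 c}{6}}{c}$)
$a{\left(Z{\left(-2,-1 \right)} \right)} \left(-71\right) = \frac{7 \left(-1 - 3\right)}{6 \left(-2 - 1\right)} \left(-71\right) = \frac{7 \left(-1 - 3\right)}{6 \left(-3\right)} \left(-71\right) = \frac{7}{6} \left(- \frac{1}{3}\right) \left(-4\right) \left(-71\right) = \frac{14}{9} \left(-71\right) = - \frac{994}{9}$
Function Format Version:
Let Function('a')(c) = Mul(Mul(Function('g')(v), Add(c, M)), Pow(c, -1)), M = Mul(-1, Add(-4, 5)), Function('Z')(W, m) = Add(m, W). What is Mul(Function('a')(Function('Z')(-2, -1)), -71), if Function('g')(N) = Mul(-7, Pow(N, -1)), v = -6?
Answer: Rational(-994, 9) ≈ -110.44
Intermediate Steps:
Function('Z')(W, m) = Add(W, m)
M = -1 (M = Mul(-1, 1) = -1)
Function('a')(c) = Mul(Pow(c, -1), Add(Rational(-7, 6), Mul(Rational(7, 6), c))) (Function('a')(c) = Mul(Mul(Mul(-7, Pow(-6, -1)), Add(c, -1)), Pow(c, -1)) = Mul(Mul(Mul(-7, Rational(-1, 6)), Add(-1, c)), Pow(c, -1)) = Mul(Mul(Rational(7, 6), Add(-1, c)), Pow(c, -1)) = Mul(Add(Rational(-7, 6), Mul(Rational(7, 6), c)), Pow(c, -1)) = Mul(Pow(c, -1), Add(Rational(-7, 6), Mul(Rational(7, 6), c))))
Mul(Function('a')(Function('Z')(-2, -1)), -71) = Mul(Mul(Rational(7, 6), Pow(Add(-2, -1), -1), Add(-1, Add(-2, -1))), -71) = Mul(Mul(Rational(7, 6), Pow(-3, -1), Add(-1, -3)), -71) = Mul(Mul(Rational(7, 6), Rational(-1, 3), -4), -71) = Mul(Rational(14, 9), -71) = Rational(-994, 9)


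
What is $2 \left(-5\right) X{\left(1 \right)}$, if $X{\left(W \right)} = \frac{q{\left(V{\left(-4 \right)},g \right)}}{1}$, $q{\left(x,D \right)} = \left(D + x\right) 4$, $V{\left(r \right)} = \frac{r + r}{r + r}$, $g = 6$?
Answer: $-280$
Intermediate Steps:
$V{\left(r \right)} = 1$ ($V{\left(r \right)} = \frac{2 r}{2 r} = 2 r \frac{1}{2 r} = 1$)
$q{\left(x,D \right)} = 4 D + 4 x$
$X{\left(W \right)} = 28$ ($X{\left(W \right)} = \frac{4 \cdot 6 + 4 \cdot 1}{1} = \left(24 + 4\right) 1 = 28 \cdot 1 = 28$)
$2 \left(-5\right) X{\left(1 \right)} = 2 \left(-5\right) 28 = \left(-10\right) 28 = -280$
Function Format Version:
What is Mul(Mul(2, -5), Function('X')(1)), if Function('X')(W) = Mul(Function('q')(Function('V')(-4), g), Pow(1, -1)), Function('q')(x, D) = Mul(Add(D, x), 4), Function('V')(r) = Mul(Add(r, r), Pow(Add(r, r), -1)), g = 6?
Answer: -280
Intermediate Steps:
Function('V')(r) = 1 (Function('V')(r) = Mul(Mul(2, r), Pow(Mul(2, r), -1)) = Mul(Mul(2, r), Mul(Rational(1, 2), Pow(r, -1))) = 1)
Function('q')(x, D) = Add(Mul(4, D), Mul(4, x))
Function('X')(W) = 28 (Function('X')(W) = Mul(Add(Mul(4, 6), Mul(4, 1)), Pow(1, -1)) = Mul(Add(24, 4), 1) = Mul(28, 1) = 28)
Mul(Mul(2, -5), Function('X')(1)) = Mul(Mul(2, -5), 28) = Mul(-10, 28) = -280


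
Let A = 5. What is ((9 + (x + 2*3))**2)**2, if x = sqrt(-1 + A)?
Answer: 83521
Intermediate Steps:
x = 2 (x = sqrt(-1 + 5) = sqrt(4) = 2)
((9 + (x + 2*3))**2)**2 = ((9 + (2 + 2*3))**2)**2 = ((9 + (2 + 6))**2)**2 = ((9 + 8)**2)**2 = (17**2)**2 = 289**2 = 83521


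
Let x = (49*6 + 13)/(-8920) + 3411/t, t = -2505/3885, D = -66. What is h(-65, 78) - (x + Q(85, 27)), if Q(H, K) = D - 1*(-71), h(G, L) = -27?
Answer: 7832747869/1489640 ≈ 5258.1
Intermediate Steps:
t = -167/259 (t = -2505*1/3885 = -167/259 ≈ -0.64479)
Q(H, K) = 5 (Q(H, K) = -66 - 1*(-71) = -66 + 71 = 5)
x = -7880416349/1489640 (x = (49*6 + 13)/(-8920) + 3411/(-167/259) = (294 + 13)*(-1/8920) + 3411*(-259/167) = 307*(-1/8920) - 883449/167 = -307/8920 - 883449/167 = -7880416349/1489640 ≈ -5290.1)
h(-65, 78) - (x + Q(85, 27)) = -27 - (-7880416349/1489640 + 5) = -27 - 1*(-7872968149/1489640) = -27 + 7872968149/1489640 = 7832747869/1489640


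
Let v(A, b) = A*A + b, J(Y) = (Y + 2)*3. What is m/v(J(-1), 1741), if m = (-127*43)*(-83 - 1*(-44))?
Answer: 212979/1750 ≈ 121.70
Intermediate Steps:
J(Y) = 6 + 3*Y (J(Y) = (2 + Y)*3 = 6 + 3*Y)
v(A, b) = b + A² (v(A, b) = A² + b = b + A²)
m = 212979 (m = -5461*(-83 + 44) = -5461*(-39) = 212979)
m/v(J(-1), 1741) = 212979/(1741 + (6 + 3*(-1))²) = 212979/(1741 + (6 - 3)²) = 212979/(1741 + 3²) = 212979/(1741 + 9) = 212979/1750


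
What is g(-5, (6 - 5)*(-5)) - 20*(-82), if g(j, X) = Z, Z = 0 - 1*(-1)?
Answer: 1641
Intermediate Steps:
Z = 1 (Z = 0 + 1 = 1)
g(j, X) = 1
g(-5, (6 - 5)*(-5)) - 20*(-82) = 1 - 20*(-82) = 1 + 1640 = 1641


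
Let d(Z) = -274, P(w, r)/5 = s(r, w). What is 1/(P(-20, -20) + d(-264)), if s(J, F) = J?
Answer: -1/374 ≈ -0.0026738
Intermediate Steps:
P(w, r) = 5*r
1/(P(-20, -20) + d(-264)) = 1/(5*(-20) - 274) = 1/(-100 - 274) = 1/(-374) = -1/374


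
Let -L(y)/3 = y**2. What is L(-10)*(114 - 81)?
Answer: -9900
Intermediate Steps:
L(y) = -3*y**2
L(-10)*(114 - 81) = (-3*(-10)**2)*(114 - 81) = -3*100*33 = -300*33 = -9900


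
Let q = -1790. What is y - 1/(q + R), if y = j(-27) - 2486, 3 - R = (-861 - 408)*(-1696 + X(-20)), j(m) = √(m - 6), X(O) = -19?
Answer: -5414811291/2178122 + I*√33 ≈ -2486.0 + 5.7446*I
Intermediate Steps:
j(m) = √(-6 + m)
R = -2176332 (R = 3 - (-861 - 408)*(-1696 - 19) = 3 - (-1269)*(-1715) = 3 - 1*2176335 = 3 - 2176335 = -2176332)
y = -2486 + I*√33 (y = √(-6 - 27) - 2486 = √(-33) - 2486 = I*√33 - 2486 = -2486 + I*√33 ≈ -2486.0 + 5.7446*I)
y - 1/(q + R) = (-2486 + I*√33) - 1/(-1790 - 2176332) = (-2486 + I*√33) - 1/(-2178122) = (-2486 + I*√33) - 1*(-1/2178122) = (-2486 + I*√33) + 1/2178122 = -5414811291/2178122 + I*√33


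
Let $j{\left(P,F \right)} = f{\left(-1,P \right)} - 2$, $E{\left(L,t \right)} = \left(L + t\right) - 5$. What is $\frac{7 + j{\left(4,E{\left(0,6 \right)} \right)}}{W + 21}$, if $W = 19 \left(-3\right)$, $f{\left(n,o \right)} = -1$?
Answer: $- \frac{1}{9} \approx -0.11111$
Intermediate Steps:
$E{\left(L,t \right)} = -5 + L + t$
$j{\left(P,F \right)} = -3$ ($j{\left(P,F \right)} = -1 - 2 = -3$)
$W = -57$
$\frac{7 + j{\left(4,E{\left(0,6 \right)} \right)}}{W + 21} = \frac{7 - 3}{-57 + 21} = \frac{4}{-36} = 4 \left(- \frac{1}{36}\right) = - \frac{1}{9}$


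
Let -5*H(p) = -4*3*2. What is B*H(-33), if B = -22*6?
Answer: -3168/5 ≈ -633.60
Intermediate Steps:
H(p) = 24/5 (H(p) = -(-4*3)*2/5 = -(-12)*2/5 = -1/5*(-24) = 24/5)
B = -132
B*H(-33) = -132*24/5 = -3168/5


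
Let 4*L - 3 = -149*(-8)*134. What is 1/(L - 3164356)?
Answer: -4/12497693 ≈ -3.2006e-7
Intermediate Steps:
L = 159731/4 (L = 3/4 + (-149*(-8)*134)/4 = 3/4 + (1192*134)/4 = 3/4 + (1/4)*159728 = 3/4 + 39932 = 159731/4 ≈ 39933.)
1/(L - 3164356) = 1/(159731/4 - 3164356) = 1/(-12497693/4) = -4/12497693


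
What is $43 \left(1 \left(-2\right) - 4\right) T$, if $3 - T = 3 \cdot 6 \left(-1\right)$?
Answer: $-5418$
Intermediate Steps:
$T = 21$ ($T = 3 - 3 \cdot 6 \left(-1\right) = 3 - 18 \left(-1\right) = 3 - -18 = 3 + 18 = 21$)
$43 \left(1 \left(-2\right) - 4\right) T = 43 \left(1 \left(-2\right) - 4\right) 21 = 43 \left(-2 - 4\right) 21 = 43 \left(-6\right) 21 = \left(-258\right) 21 = -5418$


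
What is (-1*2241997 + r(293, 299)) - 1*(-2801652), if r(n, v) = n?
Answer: 559948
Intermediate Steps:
(-1*2241997 + r(293, 299)) - 1*(-2801652) = (-1*2241997 + 293) - 1*(-2801652) = (-2241997 + 293) + 2801652 = -2241704 + 2801652 = 559948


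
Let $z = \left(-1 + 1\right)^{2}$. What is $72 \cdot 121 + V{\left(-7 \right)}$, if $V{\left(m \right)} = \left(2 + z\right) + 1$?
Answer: $8715$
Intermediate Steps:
$z = 0$ ($z = 0^{2} = 0$)
$V{\left(m \right)} = 3$ ($V{\left(m \right)} = \left(2 + 0\right) + 1 = 2 + 1 = 3$)
$72 \cdot 121 + V{\left(-7 \right)} = 72 \cdot 121 + 3 = 8712 + 3 = 8715$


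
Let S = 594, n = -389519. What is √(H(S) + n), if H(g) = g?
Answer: 5*I*√15557 ≈ 623.64*I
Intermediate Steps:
√(H(S) + n) = √(594 - 389519) = √(-388925) = 5*I*√15557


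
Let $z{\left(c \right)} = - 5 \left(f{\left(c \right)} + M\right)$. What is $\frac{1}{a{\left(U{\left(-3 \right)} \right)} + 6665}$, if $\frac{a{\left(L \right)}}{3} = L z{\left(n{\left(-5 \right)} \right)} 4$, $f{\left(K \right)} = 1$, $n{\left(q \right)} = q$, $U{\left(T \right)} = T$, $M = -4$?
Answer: $\frac{1}{6125} \approx 0.00016327$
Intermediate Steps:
$z{\left(c \right)} = 15$ ($z{\left(c \right)} = - 5 \left(1 - 4\right) = \left(-5\right) \left(-3\right) = 15$)
$a{\left(L \right)} = 180 L$ ($a{\left(L \right)} = 3 L 15 \cdot 4 = 3 \cdot 15 L 4 = 3 \cdot 60 L = 180 L$)
$\frac{1}{a{\left(U{\left(-3 \right)} \right)} + 6665} = \frac{1}{180 \left(-3\right) + 6665} = \frac{1}{-540 + 6665} = \frac{1}{6125}$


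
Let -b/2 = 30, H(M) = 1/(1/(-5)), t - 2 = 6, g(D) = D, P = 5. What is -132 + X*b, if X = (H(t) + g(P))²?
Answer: -132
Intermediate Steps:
t = 8 (t = 2 + 6 = 8)
H(M) = -5 (H(M) = 1/(-⅕) = -5)
X = 0 (X = (-5 + 5)² = 0² = 0)
b = -60 (b = -2*30 = -60)
-132 + X*b = -132 + 0*(-60) = -132 + 0 = -132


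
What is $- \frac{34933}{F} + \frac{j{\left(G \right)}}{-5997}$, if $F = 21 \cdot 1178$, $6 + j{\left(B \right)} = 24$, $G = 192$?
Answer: $- \frac{69979495}{49451262} \approx -1.4151$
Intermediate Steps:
$j{\left(B \right)} = 18$ ($j{\left(B \right)} = -6 + 24 = 18$)
$F = 24738$
$- \frac{34933}{F} + \frac{j{\left(G \right)}}{-5997} = - \frac{34933}{24738} + \frac{18}{-5997} = \left(-34933\right) \frac{1}{24738} + 18 \left(- \frac{1}{5997}\right) = - \frac{34933}{24738} - \frac{6}{1999} = - \frac{69979495}{49451262}$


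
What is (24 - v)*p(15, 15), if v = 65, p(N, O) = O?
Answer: -615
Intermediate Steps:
(24 - v)*p(15, 15) = (24 - 1*65)*15 = (24 - 65)*15 = -41*15 = -615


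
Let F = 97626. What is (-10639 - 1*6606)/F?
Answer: -17245/97626 ≈ -0.17664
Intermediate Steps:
(-10639 - 1*6606)/F = (-10639 - 1*6606)/97626 = (-10639 - 6606)*(1/97626) = -17245*1/97626 = -17245/97626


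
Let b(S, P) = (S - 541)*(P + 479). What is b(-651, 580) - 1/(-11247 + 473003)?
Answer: -582887527969/461756 ≈ -1.2623e+6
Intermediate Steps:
b(S, P) = (-541 + S)*(479 + P)
b(-651, 580) - 1/(-11247 + 473003) = (-259139 - 541*580 + 479*(-651) + 580*(-651)) - 1/(-11247 + 473003) = (-259139 - 313780 - 311829 - 377580) - 1/461756 = -1262328 - 1*1/461756 = -1262328 - 1/461756 = -582887527969/461756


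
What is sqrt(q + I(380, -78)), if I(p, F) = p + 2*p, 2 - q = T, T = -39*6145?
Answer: sqrt(240797) ≈ 490.71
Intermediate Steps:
T = -239655
q = 239657 (q = 2 - 1*(-239655) = 2 + 239655 = 239657)
I(p, F) = 3*p
sqrt(q + I(380, -78)) = sqrt(239657 + 3*380) = sqrt(239657 + 1140) = sqrt(240797)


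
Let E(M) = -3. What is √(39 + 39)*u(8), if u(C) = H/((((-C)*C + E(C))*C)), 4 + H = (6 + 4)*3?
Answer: -13*√78/268 ≈ -0.42841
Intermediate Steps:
H = 26 (H = -4 + (6 + 4)*3 = -4 + 10*3 = -4 + 30 = 26)
u(C) = 26/(C*(-3 - C²)) (u(C) = 26/((((-C)*C - 3)*C)) = 26/(((-C² - 3)*C)) = 26/(((-3 - C²)*C)) = 26/((C*(-3 - C²))) = 26*(1/(C*(-3 - C²))) = 26/(C*(-3 - C²)))
√(39 + 39)*u(8) = √(39 + 39)*(-26/(8*(3 + 8²))) = √78*(-26*⅛/(3 + 64)) = √78*(-26*⅛/67) = √78*(-26*⅛*1/67) = √78*(-13/268) = -13*√78/268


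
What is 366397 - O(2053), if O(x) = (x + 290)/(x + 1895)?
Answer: 482177671/1316 ≈ 3.6640e+5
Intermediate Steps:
O(x) = (290 + x)/(1895 + x)
366397 - O(2053) = 366397 - (290 + 2053)/(1895 + 2053) = 366397 - 2343/3948 = 366397 - 1*781/1316 = 366397 - 781/1316 = 482177671/1316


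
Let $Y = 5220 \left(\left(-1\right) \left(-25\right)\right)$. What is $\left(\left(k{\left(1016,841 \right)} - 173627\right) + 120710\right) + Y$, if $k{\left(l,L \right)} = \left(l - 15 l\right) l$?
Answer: $-14374001$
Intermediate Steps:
$k{\left(l,L \right)} = - 14 l^{2}$ ($k{\left(l,L \right)} = - 14 l l = - 14 l^{2}$)
$Y = 130500$ ($Y = 5220 \cdot 25 = 130500$)
$\left(\left(k{\left(1016,841 \right)} - 173627\right) + 120710\right) + Y = \left(\left(- 14 \cdot 1016^{2} - 173627\right) + 120710\right) + 130500 = \left(\left(\left(-14\right) 1032256 - 173627\right) + 120710\right) + 130500 = \left(\left(-14451584 - 173627\right) + 120710\right) + 130500 = \left(-14625211 + 120710\right) + 130500 = -14504501 + 130500 = -14374001$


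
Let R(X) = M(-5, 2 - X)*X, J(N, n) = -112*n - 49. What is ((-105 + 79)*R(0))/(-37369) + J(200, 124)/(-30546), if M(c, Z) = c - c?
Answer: 13937/30546 ≈ 0.45626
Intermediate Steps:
M(c, Z) = 0
J(N, n) = -49 - 112*n
R(X) = 0 (R(X) = 0*X = 0)
((-105 + 79)*R(0))/(-37369) + J(200, 124)/(-30546) = ((-105 + 79)*0)/(-37369) + (-49 - 112*124)/(-30546) = -26*0*(-1/37369) + (-49 - 13888)*(-1/30546) = 0*(-1/37369) - 13937*(-1/30546) = 0 + 13937/30546 = 13937/30546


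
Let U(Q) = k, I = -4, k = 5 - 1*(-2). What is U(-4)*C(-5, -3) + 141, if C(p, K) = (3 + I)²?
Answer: 148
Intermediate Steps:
k = 7 (k = 5 + 2 = 7)
U(Q) = 7
C(p, K) = 1 (C(p, K) = (3 - 4)² = (-1)² = 1)
U(-4)*C(-5, -3) + 141 = 7*1 + 141 = 7 + 141 = 148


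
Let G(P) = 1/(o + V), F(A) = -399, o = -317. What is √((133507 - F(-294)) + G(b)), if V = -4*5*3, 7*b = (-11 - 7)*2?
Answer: √19031925497/377 ≈ 365.93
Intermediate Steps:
b = -36/7 (b = ((-11 - 7)*2)/7 = (-18*2)/7 = (⅐)*(-36) = -36/7 ≈ -5.1429)
V = -60 (V = -20*3 = -60)
G(P) = -1/377 (G(P) = 1/(-317 - 60) = 1/(-377) = -1/377)
√((133507 - F(-294)) + G(b)) = √((133507 - 1*(-399)) - 1/377) = √((133507 + 399) - 1/377) = √(133906 - 1/377) = √(50482561/377) = √19031925497/377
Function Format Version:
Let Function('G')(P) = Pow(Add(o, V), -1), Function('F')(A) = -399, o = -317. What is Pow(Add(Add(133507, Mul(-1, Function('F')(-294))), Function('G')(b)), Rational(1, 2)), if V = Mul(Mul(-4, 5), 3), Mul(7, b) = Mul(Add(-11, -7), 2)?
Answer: Mul(Rational(1, 377), Pow(19031925497, Rational(1, 2))) ≈ 365.93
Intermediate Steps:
b = Rational(-36, 7) (b = Mul(Rational(1, 7), Mul(Add(-11, -7), 2)) = Mul(Rational(1, 7), Mul(-18, 2)) = Mul(Rational(1, 7), -36) = Rational(-36, 7) ≈ -5.1429)
V = -60 (V = Mul(-20, 3) = -60)
Function('G')(P) = Rational(-1, 377) (Function('G')(P) = Pow(Add(-317, -60), -1) = Pow(-377, -1) = Rational(-1, 377))
Pow(Add(Add(133507, Mul(-1, Function('F')(-294))), Function('G')(b)), Rational(1, 2)) = Pow(Add(Add(133507, Mul(-1, -399)), Rational(-1, 377)), Rational(1, 2)) = Pow(Add(Add(133507, 399), Rational(-1, 377)), Rational(1, 2)) = Pow(Add(133906, Rational(-1, 377)), Rational(1, 2)) = Pow(Rational(50482561, 377), Rational(1, 2)) = Mul(Rational(1, 377), Pow(19031925497, Rational(1, 2)))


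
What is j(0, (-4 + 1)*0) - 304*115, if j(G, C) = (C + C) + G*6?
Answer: -34960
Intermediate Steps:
j(G, C) = 2*C + 6*G
j(0, (-4 + 1)*0) - 304*115 = (2*((-4 + 1)*0) + 6*0) - 304*115 = (2*(-3*0) + 0) - 34960 = (2*0 + 0) - 34960 = (0 + 0) - 34960 = 0 - 34960 = -34960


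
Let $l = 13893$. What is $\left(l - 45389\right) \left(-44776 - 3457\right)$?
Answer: $1519146568$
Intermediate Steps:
$\left(l - 45389\right) \left(-44776 - 3457\right) = \left(13893 - 45389\right) \left(-44776 - 3457\right) = \left(-31496\right) \left(-48233\right) = 1519146568$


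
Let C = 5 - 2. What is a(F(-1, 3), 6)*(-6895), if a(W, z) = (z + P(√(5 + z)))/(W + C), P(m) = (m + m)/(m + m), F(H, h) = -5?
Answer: 48265/2 ≈ 24133.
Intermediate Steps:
C = 3
P(m) = 1 (P(m) = (2*m)/((2*m)) = (2*m)*(1/(2*m)) = 1)
a(W, z) = (1 + z)/(3 + W) (a(W, z) = (z + 1)/(W + 3) = (1 + z)/(3 + W))
a(F(-1, 3), 6)*(-6895) = ((1 + 6)/(3 - 5))*(-6895) = (7/(-2))*(-6895) = -½*7*(-6895) = -7/2*(-6895) = 48265/2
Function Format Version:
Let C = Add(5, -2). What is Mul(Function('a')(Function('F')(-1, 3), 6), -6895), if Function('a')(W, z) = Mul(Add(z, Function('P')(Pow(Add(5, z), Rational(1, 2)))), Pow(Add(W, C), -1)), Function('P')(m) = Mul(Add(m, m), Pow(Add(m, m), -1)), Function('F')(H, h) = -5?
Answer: Rational(48265, 2) ≈ 24133.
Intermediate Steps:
C = 3
Function('P')(m) = 1 (Function('P')(m) = Mul(Mul(2, m), Pow(Mul(2, m), -1)) = Mul(Mul(2, m), Mul(Rational(1, 2), Pow(m, -1))) = 1)
Function('a')(W, z) = Mul(Pow(Add(3, W), -1), Add(1, z)) (Function('a')(W, z) = Mul(Add(z, 1), Pow(Add(W, 3), -1)) = Mul(Add(1, z), Pow(Add(3, W), -1)) = Mul(Pow(Add(3, W), -1), Add(1, z)))
Mul(Function('a')(Function('F')(-1, 3), 6), -6895) = Mul(Mul(Pow(Add(3, -5), -1), Add(1, 6)), -6895) = Mul(Mul(Pow(-2, -1), 7), -6895) = Mul(Mul(Rational(-1, 2), 7), -6895) = Mul(Rational(-7, 2), -6895) = Rational(48265, 2)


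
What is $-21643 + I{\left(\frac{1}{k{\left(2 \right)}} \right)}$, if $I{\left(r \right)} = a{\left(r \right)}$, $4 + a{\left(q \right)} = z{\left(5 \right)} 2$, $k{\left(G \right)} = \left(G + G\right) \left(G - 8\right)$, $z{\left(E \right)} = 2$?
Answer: $-21643$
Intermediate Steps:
$k{\left(G \right)} = 2 G \left(-8 + G\right)$
$a{\left(q \right)} = 0$ ($a{\left(q \right)} = -4 + 2 \cdot 2 = -4 + 4 = 0$)
$I{\left(r \right)} = 0$
$-21643 + I{\left(\frac{1}{k{\left(2 \right)}} \right)} = -21643 + 0 = -21643$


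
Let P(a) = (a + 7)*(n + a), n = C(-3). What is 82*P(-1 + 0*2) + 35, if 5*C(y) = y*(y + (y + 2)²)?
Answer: 667/5 ≈ 133.40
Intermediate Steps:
C(y) = y*(y + (2 + y)²)/5 (C(y) = (y*(y + (y + 2)²))/5 = (y*(y + (2 + y)²))/5 = y*(y + (2 + y)²)/5)
n = 6/5 (n = (⅕)*(-3)*(-3 + (2 - 3)²) = (⅕)*(-3)*(-3 + (-1)²) = (⅕)*(-3)*(-3 + 1) = (⅕)*(-3)*(-2) = 6/5 ≈ 1.2000)
P(a) = (7 + a)*(6/5 + a) (P(a) = (a + 7)*(6/5 + a) = (7 + a)*(6/5 + a))
82*P(-1 + 0*2) + 35 = 82*(42/5 + (-1 + 0*2)² + 41*(-1 + 0*2)/5) + 35 = 82*(42/5 + (-1 + 0)² + 41*(-1 + 0)/5) + 35 = 82*(42/5 + (-1)² + (41/5)*(-1)) + 35 = 82*(42/5 + 1 - 41/5) + 35 = 82*(6/5) + 35 = 492/5 + 35 = 667/5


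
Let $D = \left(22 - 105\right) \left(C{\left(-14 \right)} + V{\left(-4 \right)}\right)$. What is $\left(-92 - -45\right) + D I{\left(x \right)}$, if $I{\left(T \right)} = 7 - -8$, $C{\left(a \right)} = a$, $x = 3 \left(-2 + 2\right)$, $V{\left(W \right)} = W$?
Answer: $22363$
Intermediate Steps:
$x = 0$ ($x = 3 \cdot 0 = 0$)
$D = 1494$ ($D = \left(22 - 105\right) \left(-14 - 4\right) = \left(-83\right) \left(-18\right) = 1494$)
$I{\left(T \right)} = 15$ ($I{\left(T \right)} = 7 + 8 = 15$)
$\left(-92 - -45\right) + D I{\left(x \right)} = \left(-92 - -45\right) + 1494 \cdot 15 = \left(-92 + 45\right) + 22410 = -47 + 22410 = 22363$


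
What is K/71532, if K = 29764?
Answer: 7441/17883 ≈ 0.41609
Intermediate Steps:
K/71532 = 29764/71532 = 29764*(1/71532) = 7441/17883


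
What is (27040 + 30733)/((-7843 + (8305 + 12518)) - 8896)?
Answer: 57773/4084 ≈ 14.146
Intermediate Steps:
(27040 + 30733)/((-7843 + (8305 + 12518)) - 8896) = 57773/((-7843 + 20823) - 8896) = 57773/(12980 - 8896) = 57773/4084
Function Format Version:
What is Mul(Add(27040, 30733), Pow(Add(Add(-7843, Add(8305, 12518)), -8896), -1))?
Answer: Rational(57773, 4084) ≈ 14.146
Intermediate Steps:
Mul(Add(27040, 30733), Pow(Add(Add(-7843, Add(8305, 12518)), -8896), -1)) = Mul(57773, Pow(Add(Add(-7843, 20823), -8896), -1)) = Mul(57773, Pow(Add(12980, -8896), -1)) = Mul(57773, Pow(4084, -1)) = Mul(57773, Rational(1, 4084)) = Rational(57773, 4084)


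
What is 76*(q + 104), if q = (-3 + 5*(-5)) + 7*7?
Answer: 9500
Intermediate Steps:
q = 21 (q = (-3 - 25) + 49 = -28 + 49 = 21)
76*(q + 104) = 76*(21 + 104) = 76*125 = 9500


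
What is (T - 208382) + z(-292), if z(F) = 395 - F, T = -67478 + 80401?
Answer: -194772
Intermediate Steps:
T = 12923
(T - 208382) + z(-292) = (12923 - 208382) + (395 - 1*(-292)) = -195459 + (395 + 292) = -195459 + 687 = -194772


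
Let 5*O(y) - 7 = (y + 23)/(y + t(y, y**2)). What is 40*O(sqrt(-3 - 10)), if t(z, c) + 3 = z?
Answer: 8*(-2*I + 15*sqrt(13))/(2*sqrt(13) + 3*I) ≈ 50.361 - 23.17*I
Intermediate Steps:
t(z, c) = -3 + z
O(y) = 7/5 + (23 + y)/(5*(-3 + 2*y)) (O(y) = 7/5 + ((y + 23)/(y + (-3 + y)))/5 = 7/5 + ((23 + y)/(-3 + 2*y))/5 = 7/5 + (23 + y)/(5*(-3 + 2*y)))
40*O(sqrt(-3 - 10)) = 40*((2 + 15*sqrt(-3 - 10))/(5*(-3 + 2*sqrt(-3 - 10)))) = 40*((2 + 15*sqrt(-13))/(5*(-3 + 2*sqrt(-13)))) = 40*((2 + 15*(I*sqrt(13)))/(5*(-3 + 2*(I*sqrt(13))))) = 40*((2 + 15*I*sqrt(13))/(5*(-3 + 2*I*sqrt(13)))) = 8*(2 + 15*I*sqrt(13))/(-3 + 2*I*sqrt(13))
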